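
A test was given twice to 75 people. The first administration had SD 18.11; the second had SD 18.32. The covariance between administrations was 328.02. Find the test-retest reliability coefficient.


r = cov(X,Y) / (SD_X * SD_Y)
r = 328.02 / (18.11 * 18.32)
r = 328.02 / 331.7752
r = 0.9887

0.9887


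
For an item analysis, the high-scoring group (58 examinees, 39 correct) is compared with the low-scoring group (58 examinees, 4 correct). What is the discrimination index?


p_upper = 39/58 = 0.6724
p_lower = 4/58 = 0.069
D = 0.6724 - 0.069 = 0.6034

0.6034


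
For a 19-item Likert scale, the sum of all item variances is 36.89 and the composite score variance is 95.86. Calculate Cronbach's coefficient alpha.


alpha = (k/(k-1)) * (1 - sum(si^2)/s_total^2)
= (19/18) * (1 - 36.89/95.86)
alpha = 0.6493

0.6493


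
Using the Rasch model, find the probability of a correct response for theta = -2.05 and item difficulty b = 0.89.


theta - b = -2.05 - 0.89 = -2.94
exp(-(theta - b)) = exp(2.94) = 18.9158
P = 1 / (1 + 18.9158)
P = 0.0502

0.0502


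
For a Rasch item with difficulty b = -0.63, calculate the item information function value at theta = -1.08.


P = 1/(1+exp(-(-1.08--0.63))) = 0.3894
I = P*(1-P) = 0.3894 * 0.6106
I = 0.2378

0.2378


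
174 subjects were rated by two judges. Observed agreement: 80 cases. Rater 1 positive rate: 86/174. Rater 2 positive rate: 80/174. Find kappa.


P_o = 80/174 = 0.45977
P_e = (86*80 + 88*94) / 30276 = 0.500462
kappa = (P_o - P_e) / (1 - P_e)
kappa = (0.45977 - 0.500462) / (1 - 0.500462)
kappa = -0.0815

-0.0815


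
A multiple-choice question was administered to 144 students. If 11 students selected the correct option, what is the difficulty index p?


Item difficulty p = number correct / total examinees
p = 11 / 144
p = 0.0764

0.0764


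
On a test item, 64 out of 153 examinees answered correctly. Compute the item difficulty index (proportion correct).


Item difficulty p = number correct / total examinees
p = 64 / 153
p = 0.4183

0.4183


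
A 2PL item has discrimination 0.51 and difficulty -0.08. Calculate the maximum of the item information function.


For 2PL, max info at theta = b = -0.08
I_max = a^2 / 4 = 0.51^2 / 4
= 0.2601 / 4
I_max = 0.065

0.065


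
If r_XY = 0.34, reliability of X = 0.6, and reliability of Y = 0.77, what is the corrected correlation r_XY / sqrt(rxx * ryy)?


r_corrected = rxy / sqrt(rxx * ryy)
= 0.34 / sqrt(0.6 * 0.77)
= 0.34 / sqrt(0.462)
= 0.34 / 0.679706
r_corrected = 0.5002

0.5002


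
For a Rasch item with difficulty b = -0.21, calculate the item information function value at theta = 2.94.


P = 1/(1+exp(-(2.94--0.21))) = 0.9589
I = P*(1-P) = 0.9589 * 0.0411
I = 0.0394

0.0394


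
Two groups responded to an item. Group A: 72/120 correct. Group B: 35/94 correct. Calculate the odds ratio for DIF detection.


Odds_A = 72/48 = 1.5
Odds_B = 35/59 = 0.5932
OR = Odds_A / Odds_B = 1.5 / 0.5932
Exactly, OR = (72 * 59) / (48 * 35) = 4248 / 1680
OR = 2.5286

2.5286


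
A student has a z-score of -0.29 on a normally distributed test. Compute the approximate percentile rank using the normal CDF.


CDF(z) = 0.5 * (1 + erf(z/sqrt(2)))
erf(-0.2051) = -0.2282
CDF = 0.3859
Percentile rank = 0.3859 * 100 = 38.59

38.59


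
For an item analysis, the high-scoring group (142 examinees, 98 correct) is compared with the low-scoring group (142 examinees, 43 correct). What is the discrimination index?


p_upper = 98/142 = 0.6901
p_lower = 43/142 = 0.3028
D = 0.6901 - 0.3028 = 0.3873

0.3873


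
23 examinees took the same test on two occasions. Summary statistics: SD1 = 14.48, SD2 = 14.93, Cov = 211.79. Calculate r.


r = cov(X,Y) / (SD_X * SD_Y)
r = 211.79 / (14.48 * 14.93)
r = 211.79 / 216.1864
r = 0.9797

0.9797


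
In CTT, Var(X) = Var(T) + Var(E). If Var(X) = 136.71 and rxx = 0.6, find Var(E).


var_true = rxx * var_obs = 0.6 * 136.71 = 82.026
var_error = var_obs - var_true
var_error = 136.71 - 82.026
var_error = 54.684

54.684


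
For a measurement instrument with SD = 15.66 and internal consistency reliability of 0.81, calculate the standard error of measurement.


SEM = SD * sqrt(1 - rxx)
SEM = 15.66 * sqrt(1 - 0.81)
SEM = 15.66 * sqrt(0.19) = 15.66 * 0.43589
SEM = 6.826

6.826


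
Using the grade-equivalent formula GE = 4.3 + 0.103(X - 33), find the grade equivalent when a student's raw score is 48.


raw - median = 48 - 33 = 15
slope * diff = 0.103 * 15 = 1.545
GE = 4.3 + 1.545
GE = 5.845

5.845


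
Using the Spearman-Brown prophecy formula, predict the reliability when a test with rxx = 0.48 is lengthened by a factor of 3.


r_new = (n * rxx) / (1 + (n-1) * rxx)
r_new = (3 * 0.48) / (1 + 2 * 0.48)
r_new = 1.44 / 1.96
r_new = 0.7347

0.7347


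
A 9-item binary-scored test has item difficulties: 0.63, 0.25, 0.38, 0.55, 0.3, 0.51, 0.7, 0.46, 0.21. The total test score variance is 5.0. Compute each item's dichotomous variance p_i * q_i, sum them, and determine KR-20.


For each item, compute p_i * q_i:
  Item 1: 0.63 * 0.37 = 0.2331
  Item 2: 0.25 * 0.75 = 0.1875
  Item 3: 0.38 * 0.62 = 0.2356
  Item 4: 0.55 * 0.45 = 0.2475
  Item 5: 0.3 * 0.7 = 0.21
  Item 6: 0.51 * 0.49 = 0.2499
  Item 7: 0.7 * 0.3 = 0.21
  Item 8: 0.46 * 0.54 = 0.2484
  Item 9: 0.21 * 0.79 = 0.1659
Sum(p_i * q_i) = 0.2331 + 0.1875 + 0.2356 + 0.2475 + 0.21 + 0.2499 + 0.21 + 0.2484 + 0.1659 = 1.9879
KR-20 = (k/(k-1)) * (1 - Sum(p_i*q_i) / Var_total)
= (9/8) * (1 - 1.9879/5.0)
= 1.125 * 0.6024
KR-20 = 0.6777

0.6777


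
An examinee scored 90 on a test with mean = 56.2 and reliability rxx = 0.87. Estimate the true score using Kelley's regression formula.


T_est = rxx * X + (1 - rxx) * mean
T_est = 0.87 * 90 + 0.13 * 56.2
T_est = 78.3 + 7.306
T_est = 85.606

85.606


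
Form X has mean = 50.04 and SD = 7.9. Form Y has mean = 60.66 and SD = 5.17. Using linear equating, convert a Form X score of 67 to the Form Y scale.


slope = SD_Y / SD_X = 5.17 / 7.9 ~ 0.6544
intercept = mean_Y - slope * mean_X = 60.66 - (5.17 / 7.9) * 50.04 ~ 27.9123
Y = slope * X + intercept. To avoid rounding drift from the rounded slope/intercept, evaluate the equivalent form Y = mean_Y + SD_Y * (X - mean_X) / SD_X at full precision:
Y = 60.66 + 5.17 * (67 - 50.04) / 7.9
Y = 60.66 + 5.17 * 16.96 / 7.9
Y = 60.66 + 87.6832 / 7.9
Y = 60.66 + 11.0991
Y = 71.7591

71.7591


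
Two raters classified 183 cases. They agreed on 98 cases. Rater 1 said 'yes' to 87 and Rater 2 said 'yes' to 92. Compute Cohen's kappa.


P_o = 98/183 = 0.535519
P_e = (87*92 + 96*91) / 33489 = 0.499866
kappa = (P_o - P_e) / (1 - P_e)
kappa = (0.535519 - 0.499866) / (1 - 0.499866)
kappa = 0.0713

0.0713


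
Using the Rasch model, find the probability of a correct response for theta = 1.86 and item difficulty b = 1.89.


theta - b = 1.86 - 1.89 = -0.03
exp(-(theta - b)) = exp(0.03) = 1.0305
P = 1 / (1 + 1.0305)
P = 0.4925

0.4925


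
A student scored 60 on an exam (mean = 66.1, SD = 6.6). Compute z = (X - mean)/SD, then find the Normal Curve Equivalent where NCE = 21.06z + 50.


z = (X - mean) / SD = (60 - 66.1) / 6.6
z = -6.1 / 6.6
z = -0.9242
NCE = NCE = 21.06z + 50
Carry z at full precision (z = -6.1 / 6.6) into the conversion:
NCE = 21.06 * (-6.1 / 6.6) + 50 = -128.466 / 6.6 + 50
NCE = -19.4645 + 50
NCE = 30.5355

30.5355


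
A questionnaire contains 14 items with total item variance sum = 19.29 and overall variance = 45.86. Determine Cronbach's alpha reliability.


alpha = (k/(k-1)) * (1 - sum(si^2)/s_total^2)
= (14/13) * (1 - 19.29/45.86)
alpha = 0.6239

0.6239


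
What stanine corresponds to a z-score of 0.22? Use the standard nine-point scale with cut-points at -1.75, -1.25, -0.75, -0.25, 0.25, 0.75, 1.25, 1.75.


Stanine boundaries: [-1.75, -1.25, -0.75, -0.25, 0.25, 0.75, 1.25, 1.75]
z = 0.22
Check each boundary:
  z >= -1.75 -> could be stanine 2
  z >= -1.25 -> could be stanine 3
  z >= -0.75 -> could be stanine 4
  z >= -0.25 -> could be stanine 5
  z < 0.25
  z < 0.75
  z < 1.25
  z < 1.75
Highest qualifying boundary gives stanine = 5

5


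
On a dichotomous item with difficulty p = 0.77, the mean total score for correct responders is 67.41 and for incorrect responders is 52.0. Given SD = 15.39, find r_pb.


q = 1 - p = 0.23
rpb = ((M1 - M0) / SD) * sqrt(p * q)
rpb = ((67.41 - 52.0) / 15.39) * sqrt(0.77 * 0.23)
rpb = 0.4214

0.4214


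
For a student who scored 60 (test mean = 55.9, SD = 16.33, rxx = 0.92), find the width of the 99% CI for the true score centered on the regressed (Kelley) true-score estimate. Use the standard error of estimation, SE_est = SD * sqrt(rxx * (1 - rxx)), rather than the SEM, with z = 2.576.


True score estimate = 0.92*60 + 0.08*55.9 = 59.672
SE_est = SD * sqrt(rxx * (1 - rxx)) = 16.33 * sqrt(0.92 * 0.08) = 16.33 * sqrt(0.0736) = 4.430218
CI = T_est +/- z * SE_est, so width = 2 * z * SE_est = 2 * 2.576 * 4.430218
Width = 22.8245

22.8245


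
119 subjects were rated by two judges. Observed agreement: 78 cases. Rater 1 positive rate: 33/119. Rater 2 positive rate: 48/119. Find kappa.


P_o = 78/119 = 0.655462
P_e = (33*48 + 86*71) / 14161 = 0.543041
kappa = (P_o - P_e) / (1 - P_e)
kappa = (0.655462 - 0.543041) / (1 - 0.543041)
kappa = 0.246

0.246


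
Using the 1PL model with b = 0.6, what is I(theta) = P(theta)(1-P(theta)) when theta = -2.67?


P = 1/(1+exp(-(-2.67-0.6))) = 0.0366
I = P*(1-P) = 0.0366 * 0.9634
I = 0.0353

0.0353


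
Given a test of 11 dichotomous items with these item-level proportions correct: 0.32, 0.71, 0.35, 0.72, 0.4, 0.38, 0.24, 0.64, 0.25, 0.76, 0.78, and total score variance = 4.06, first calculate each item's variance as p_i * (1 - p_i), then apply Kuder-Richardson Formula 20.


For each item, compute p_i * q_i:
  Item 1: 0.32 * 0.68 = 0.2176
  Item 2: 0.71 * 0.29 = 0.2059
  Item 3: 0.35 * 0.65 = 0.2275
  Item 4: 0.72 * 0.28 = 0.2016
  Item 5: 0.4 * 0.6 = 0.24
  Item 6: 0.38 * 0.62 = 0.2356
  Item 7: 0.24 * 0.76 = 0.1824
  Item 8: 0.64 * 0.36 = 0.2304
  Item 9: 0.25 * 0.75 = 0.1875
  Item 10: 0.76 * 0.24 = 0.1824
  Item 11: 0.78 * 0.22 = 0.1716
Sum(p_i * q_i) = 0.2176 + 0.2059 + 0.2275 + 0.2016 + 0.24 + 0.2356 + 0.1824 + 0.2304 + 0.1875 + 0.1824 + 0.1716 = 2.2825
KR-20 = (k/(k-1)) * (1 - Sum(p_i*q_i) / Var_total)
= (11/10) * (1 - 2.2825/4.06)
= 1.1 * 0.4378
KR-20 = 0.4816

0.4816


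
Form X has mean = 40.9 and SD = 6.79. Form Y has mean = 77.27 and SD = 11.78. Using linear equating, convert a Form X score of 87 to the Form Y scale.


slope = SD_Y / SD_X = 11.78 / 6.79 ~ 1.7349
intercept = mean_Y - slope * mean_X = 77.27 - (11.78 / 6.79) * 40.9 ~ 6.3124
Y = slope * X + intercept. To avoid rounding drift from the rounded slope/intercept, evaluate the equivalent form Y = mean_Y + SD_Y * (X - mean_X) / SD_X at full precision:
Y = 77.27 + 11.78 * (87 - 40.9) / 6.79
Y = 77.27 + 11.78 * 46.1 / 6.79
Y = 77.27 + 543.058 / 6.79
Y = 77.27 + 79.9791
Y = 157.2491

157.2491


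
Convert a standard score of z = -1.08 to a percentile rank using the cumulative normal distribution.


CDF(z) = 0.5 * (1 + erf(z/sqrt(2)))
erf(-0.7637) = -0.7199
CDF = 0.1401
Percentile rank = 0.1401 * 100 = 14.01

14.01


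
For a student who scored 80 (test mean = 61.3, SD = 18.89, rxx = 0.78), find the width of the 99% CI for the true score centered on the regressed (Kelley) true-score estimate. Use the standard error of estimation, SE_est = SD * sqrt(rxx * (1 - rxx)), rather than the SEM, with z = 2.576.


True score estimate = 0.78*80 + 0.22*61.3 = 75.886
SE_est = SD * sqrt(rxx * (1 - rxx)) = 18.89 * sqrt(0.78 * 0.22) = 18.89 * sqrt(0.1716) = 7.825113
CI = T_est +/- z * SE_est, so width = 2 * z * SE_est = 2 * 2.576 * 7.825113
Width = 40.315

40.315


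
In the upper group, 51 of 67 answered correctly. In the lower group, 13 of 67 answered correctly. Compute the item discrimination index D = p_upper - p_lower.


p_upper = 51/67 = 0.7612
p_lower = 13/67 = 0.194
D = 0.7612 - 0.194 = 0.5672

0.5672


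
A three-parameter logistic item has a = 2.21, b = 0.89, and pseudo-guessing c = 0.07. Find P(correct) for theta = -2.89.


logit = 2.21*(-2.89 - 0.89) = -8.3538
P* = 1/(1 + exp(--8.3538)) = 0.0002
P = 0.07 + (1 - 0.07) * 0.0002
P = 0.0702

0.0702


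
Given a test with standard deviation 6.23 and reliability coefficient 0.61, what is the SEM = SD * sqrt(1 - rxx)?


SEM = SD * sqrt(1 - rxx)
SEM = 6.23 * sqrt(1 - 0.61)
SEM = 6.23 * sqrt(0.39) = 6.23 * 0.6245
SEM = 3.8906

3.8906


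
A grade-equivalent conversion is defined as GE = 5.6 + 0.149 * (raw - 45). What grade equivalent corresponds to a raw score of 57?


raw - median = 57 - 45 = 12
slope * diff = 0.149 * 12 = 1.788
GE = 5.6 + 1.788
GE = 7.388

7.388


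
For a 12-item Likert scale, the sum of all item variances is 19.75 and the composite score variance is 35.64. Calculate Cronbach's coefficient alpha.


alpha = (k/(k-1)) * (1 - sum(si^2)/s_total^2)
= (12/11) * (1 - 19.75/35.64)
alpha = 0.4864

0.4864


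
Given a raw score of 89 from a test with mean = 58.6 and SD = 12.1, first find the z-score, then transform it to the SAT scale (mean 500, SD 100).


z = (X - mean) / SD = (89 - 58.6) / 12.1
z = 30.4 / 12.1
z = 2.5124
SAT-scale = SAT = 500 + 100z
Carry z at full precision (z = 30.4 / 12.1) into the conversion:
SAT-scale = 500 + 100 * (30.4 / 12.1) = 500 + 3040 / 12.1
SAT-scale = 500 + 251.2397
SAT-scale = 751.2397

751.2397


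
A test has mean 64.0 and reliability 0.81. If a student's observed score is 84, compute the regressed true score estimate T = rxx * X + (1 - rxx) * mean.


T_est = rxx * X + (1 - rxx) * mean
T_est = 0.81 * 84 + 0.19 * 64.0
T_est = 68.04 + 12.16
T_est = 80.2

80.2


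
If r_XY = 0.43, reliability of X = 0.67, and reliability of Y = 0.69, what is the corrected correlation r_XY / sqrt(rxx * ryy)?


r_corrected = rxy / sqrt(rxx * ryy)
= 0.43 / sqrt(0.67 * 0.69)
= 0.43 / sqrt(0.4623)
= 0.43 / 0.679926
r_corrected = 0.6324

0.6324


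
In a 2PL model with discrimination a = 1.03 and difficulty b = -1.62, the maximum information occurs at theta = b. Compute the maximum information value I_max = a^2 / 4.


For 2PL, max info at theta = b = -1.62
I_max = a^2 / 4 = 1.03^2 / 4
= 1.0609 / 4
I_max = 0.2652

0.2652


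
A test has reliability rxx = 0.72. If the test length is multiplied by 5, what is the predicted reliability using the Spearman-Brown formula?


r_new = (n * rxx) / (1 + (n-1) * rxx)
r_new = (5 * 0.72) / (1 + 4 * 0.72)
r_new = 3.6 / 3.88
r_new = 0.9278

0.9278


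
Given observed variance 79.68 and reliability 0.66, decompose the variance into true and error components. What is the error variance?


var_true = rxx * var_obs = 0.66 * 79.68 = 52.5888
var_error = var_obs - var_true
var_error = 79.68 - 52.5888
var_error = 27.0912

27.0912


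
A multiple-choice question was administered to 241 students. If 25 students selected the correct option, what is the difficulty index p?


Item difficulty p = number correct / total examinees
p = 25 / 241
p = 0.1037

0.1037


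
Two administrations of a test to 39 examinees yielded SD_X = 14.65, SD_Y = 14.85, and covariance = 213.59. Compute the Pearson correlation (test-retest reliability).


r = cov(X,Y) / (SD_X * SD_Y)
r = 213.59 / (14.65 * 14.85)
r = 213.59 / 217.5525
r = 0.9818

0.9818


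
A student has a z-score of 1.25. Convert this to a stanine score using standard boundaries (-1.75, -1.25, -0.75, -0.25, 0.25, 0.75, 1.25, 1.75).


Stanine boundaries: [-1.75, -1.25, -0.75, -0.25, 0.25, 0.75, 1.25, 1.75]
z = 1.25
Check each boundary:
  z >= -1.75 -> could be stanine 2
  z >= -1.25 -> could be stanine 3
  z >= -0.75 -> could be stanine 4
  z >= -0.25 -> could be stanine 5
  z >= 0.25 -> could be stanine 6
  z >= 0.75 -> could be stanine 7
  z >= 1.25 -> could be stanine 8
  z < 1.75
Highest qualifying boundary gives stanine = 8

8


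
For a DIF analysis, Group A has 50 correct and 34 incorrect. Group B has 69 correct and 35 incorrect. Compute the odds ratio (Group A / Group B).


Odds_A = 50/34 = 1.4706
Odds_B = 69/35 = 1.9714
OR = Odds_A / Odds_B = 1.4706 / 1.9714
Exactly, OR = (50 * 35) / (34 * 69) = 1750 / 2346
OR = 0.746

0.746


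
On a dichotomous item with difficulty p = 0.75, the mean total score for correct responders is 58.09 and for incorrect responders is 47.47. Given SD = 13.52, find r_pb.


q = 1 - p = 0.25
rpb = ((M1 - M0) / SD) * sqrt(p * q)
rpb = ((58.09 - 47.47) / 13.52) * sqrt(0.75 * 0.25)
rpb = 0.3401

0.3401


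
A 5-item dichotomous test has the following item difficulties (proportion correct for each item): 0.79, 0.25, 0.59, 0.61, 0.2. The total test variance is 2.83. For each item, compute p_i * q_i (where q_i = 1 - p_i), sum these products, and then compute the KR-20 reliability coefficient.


For each item, compute p_i * q_i:
  Item 1: 0.79 * 0.21 = 0.1659
  Item 2: 0.25 * 0.75 = 0.1875
  Item 3: 0.59 * 0.41 = 0.2419
  Item 4: 0.61 * 0.39 = 0.2379
  Item 5: 0.2 * 0.8 = 0.16
Sum(p_i * q_i) = 0.1659 + 0.1875 + 0.2419 + 0.2379 + 0.16 = 0.9932
KR-20 = (k/(k-1)) * (1 - Sum(p_i*q_i) / Var_total)
= (5/4) * (1 - 0.9932/2.83)
= 1.25 * 0.649
KR-20 = 0.8113

0.8113


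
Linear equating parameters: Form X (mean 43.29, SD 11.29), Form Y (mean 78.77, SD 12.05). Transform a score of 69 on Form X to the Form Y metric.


slope = SD_Y / SD_X = 12.05 / 11.29 ~ 1.0673
intercept = mean_Y - slope * mean_X = 78.77 - (12.05 / 11.29) * 43.29 ~ 32.5659
Y = slope * X + intercept. To avoid rounding drift from the rounded slope/intercept, evaluate the equivalent form Y = mean_Y + SD_Y * (X - mean_X) / SD_X at full precision:
Y = 78.77 + 12.05 * (69 - 43.29) / 11.29
Y = 78.77 + 12.05 * 25.71 / 11.29
Y = 78.77 + 309.8055 / 11.29
Y = 78.77 + 27.4407
Y = 106.2107

106.2107


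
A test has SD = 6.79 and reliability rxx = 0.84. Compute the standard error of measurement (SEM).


SEM = SD * sqrt(1 - rxx)
SEM = 6.79 * sqrt(1 - 0.84)
SEM = 6.79 * sqrt(0.16) = 6.79 * 0.4
SEM = 2.716

2.716


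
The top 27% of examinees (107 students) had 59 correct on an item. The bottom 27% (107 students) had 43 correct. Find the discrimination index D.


p_upper = 59/107 = 0.5514
p_lower = 43/107 = 0.4019
D = 0.5514 - 0.4019 = 0.1495

0.1495


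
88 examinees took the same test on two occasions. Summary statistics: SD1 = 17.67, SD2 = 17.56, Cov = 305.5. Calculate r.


r = cov(X,Y) / (SD_X * SD_Y)
r = 305.5 / (17.67 * 17.56)
r = 305.5 / 310.2852
r = 0.9846

0.9846


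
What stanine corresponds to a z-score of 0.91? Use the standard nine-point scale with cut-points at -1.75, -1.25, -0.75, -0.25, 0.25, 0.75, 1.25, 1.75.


Stanine boundaries: [-1.75, -1.25, -0.75, -0.25, 0.25, 0.75, 1.25, 1.75]
z = 0.91
Check each boundary:
  z >= -1.75 -> could be stanine 2
  z >= -1.25 -> could be stanine 3
  z >= -0.75 -> could be stanine 4
  z >= -0.25 -> could be stanine 5
  z >= 0.25 -> could be stanine 6
  z >= 0.75 -> could be stanine 7
  z < 1.25
  z < 1.75
Highest qualifying boundary gives stanine = 7

7


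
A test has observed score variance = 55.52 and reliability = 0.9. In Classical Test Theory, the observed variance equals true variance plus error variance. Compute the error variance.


var_true = rxx * var_obs = 0.9 * 55.52 = 49.968
var_error = var_obs - var_true
var_error = 55.52 - 49.968
var_error = 5.552

5.552


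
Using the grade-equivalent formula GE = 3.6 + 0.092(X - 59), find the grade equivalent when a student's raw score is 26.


raw - median = 26 - 59 = -33
slope * diff = 0.092 * -33 = -3.036
GE = 3.6 + -3.036
GE = 0.564

0.564


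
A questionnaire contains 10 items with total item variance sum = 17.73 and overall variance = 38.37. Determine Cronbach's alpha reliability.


alpha = (k/(k-1)) * (1 - sum(si^2)/s_total^2)
= (10/9) * (1 - 17.73/38.37)
alpha = 0.5977

0.5977


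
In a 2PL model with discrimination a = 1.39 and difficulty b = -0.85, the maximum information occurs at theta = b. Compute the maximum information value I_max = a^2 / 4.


For 2PL, max info at theta = b = -0.85
I_max = a^2 / 4 = 1.39^2 / 4
= 1.9321 / 4
I_max = 0.483

0.483


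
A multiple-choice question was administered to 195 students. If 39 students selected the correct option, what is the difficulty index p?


Item difficulty p = number correct / total examinees
p = 39 / 195
p = 0.2

0.2


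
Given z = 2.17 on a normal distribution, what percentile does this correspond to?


CDF(z) = 0.5 * (1 + erf(z/sqrt(2)))
erf(1.5344) = 0.97
CDF = 0.985
Percentile rank = 0.985 * 100 = 98.5

98.5


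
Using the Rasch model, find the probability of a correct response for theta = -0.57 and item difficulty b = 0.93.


theta - b = -0.57 - 0.93 = -1.5
exp(-(theta - b)) = exp(1.5) = 4.4817
P = 1 / (1 + 4.4817)
P = 0.1824

0.1824


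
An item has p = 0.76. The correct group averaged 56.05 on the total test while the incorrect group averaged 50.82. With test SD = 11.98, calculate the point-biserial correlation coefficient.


q = 1 - p = 0.24
rpb = ((M1 - M0) / SD) * sqrt(p * q)
rpb = ((56.05 - 50.82) / 11.98) * sqrt(0.76 * 0.24)
rpb = 0.1864

0.1864


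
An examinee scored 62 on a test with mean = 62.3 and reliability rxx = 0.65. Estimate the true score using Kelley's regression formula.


T_est = rxx * X + (1 - rxx) * mean
T_est = 0.65 * 62 + 0.35 * 62.3
T_est = 40.3 + 21.805
T_est = 62.105

62.105


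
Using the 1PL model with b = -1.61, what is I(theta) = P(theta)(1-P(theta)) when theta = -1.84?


P = 1/(1+exp(-(-1.84--1.61))) = 0.4428
I = P*(1-P) = 0.4428 * 0.5572
I = 0.2467

0.2467


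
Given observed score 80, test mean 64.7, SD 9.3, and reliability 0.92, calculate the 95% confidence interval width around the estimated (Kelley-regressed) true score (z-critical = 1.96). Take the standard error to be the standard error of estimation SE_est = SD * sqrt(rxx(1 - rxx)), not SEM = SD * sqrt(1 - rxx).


True score estimate = 0.92*80 + 0.08*64.7 = 78.776
SE_est = SD * sqrt(rxx * (1 - rxx)) = 9.3 * sqrt(0.92 * 0.08) = 9.3 * sqrt(0.0736) = 2.523027
CI = T_est +/- z * SE_est, so width = 2 * z * SE_est = 2 * 1.96 * 2.523027
Width = 9.8903

9.8903


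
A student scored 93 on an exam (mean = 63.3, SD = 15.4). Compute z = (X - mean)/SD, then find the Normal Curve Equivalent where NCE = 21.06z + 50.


z = (X - mean) / SD = (93 - 63.3) / 15.4
z = 29.7 / 15.4
z = 1.9286
NCE = NCE = 21.06z + 50
Carry z at full precision (z = 29.7 / 15.4) into the conversion:
NCE = 21.06 * (29.7 / 15.4) + 50 = 625.482 / 15.4 + 50
NCE = 40.6157 + 50
NCE = 90.6157

90.6157


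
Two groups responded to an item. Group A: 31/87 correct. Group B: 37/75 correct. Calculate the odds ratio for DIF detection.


Odds_A = 31/56 = 0.5536
Odds_B = 37/38 = 0.9737
OR = Odds_A / Odds_B = 0.5536 / 0.9737
Exactly, OR = (31 * 38) / (56 * 37) = 1178 / 2072
OR = 0.5685

0.5685


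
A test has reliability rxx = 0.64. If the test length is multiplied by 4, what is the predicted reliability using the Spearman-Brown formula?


r_new = (n * rxx) / (1 + (n-1) * rxx)
r_new = (4 * 0.64) / (1 + 3 * 0.64)
r_new = 2.56 / 2.92
r_new = 0.8767

0.8767


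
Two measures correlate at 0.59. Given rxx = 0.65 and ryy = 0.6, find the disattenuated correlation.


r_corrected = rxy / sqrt(rxx * ryy)
= 0.59 / sqrt(0.65 * 0.6)
= 0.59 / sqrt(0.39)
= 0.59 / 0.6245
r_corrected = 0.9448

0.9448


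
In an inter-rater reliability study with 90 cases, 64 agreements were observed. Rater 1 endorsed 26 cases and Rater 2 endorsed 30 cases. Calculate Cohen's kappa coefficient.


P_o = 64/90 = 0.711111
P_e = (26*30 + 64*60) / 8100 = 0.57037
kappa = (P_o - P_e) / (1 - P_e)
kappa = (0.711111 - 0.57037) / (1 - 0.57037)
kappa = 0.3276

0.3276


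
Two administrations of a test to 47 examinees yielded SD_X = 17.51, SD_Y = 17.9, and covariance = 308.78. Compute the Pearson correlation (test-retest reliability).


r = cov(X,Y) / (SD_X * SD_Y)
r = 308.78 / (17.51 * 17.9)
r = 308.78 / 313.429
r = 0.9852

0.9852


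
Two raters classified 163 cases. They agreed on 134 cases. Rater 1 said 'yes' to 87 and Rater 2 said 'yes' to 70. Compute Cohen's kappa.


P_o = 134/163 = 0.822086
P_e = (87*70 + 76*93) / 26569 = 0.495239
kappa = (P_o - P_e) / (1 - P_e)
kappa = (0.822086 - 0.495239) / (1 - 0.495239)
kappa = 0.6475

0.6475


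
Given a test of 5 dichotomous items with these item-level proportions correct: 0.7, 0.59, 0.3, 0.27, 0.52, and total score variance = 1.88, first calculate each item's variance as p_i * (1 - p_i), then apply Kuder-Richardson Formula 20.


For each item, compute p_i * q_i:
  Item 1: 0.7 * 0.3 = 0.21
  Item 2: 0.59 * 0.41 = 0.2419
  Item 3: 0.3 * 0.7 = 0.21
  Item 4: 0.27 * 0.73 = 0.1971
  Item 5: 0.52 * 0.48 = 0.2496
Sum(p_i * q_i) = 0.21 + 0.2419 + 0.21 + 0.1971 + 0.2496 = 1.1086
KR-20 = (k/(k-1)) * (1 - Sum(p_i*q_i) / Var_total)
= (5/4) * (1 - 1.1086/1.88)
= 1.25 * 0.4103
KR-20 = 0.5129

0.5129


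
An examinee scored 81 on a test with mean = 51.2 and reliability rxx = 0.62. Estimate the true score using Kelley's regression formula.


T_est = rxx * X + (1 - rxx) * mean
T_est = 0.62 * 81 + 0.38 * 51.2
T_est = 50.22 + 19.456
T_est = 69.676

69.676


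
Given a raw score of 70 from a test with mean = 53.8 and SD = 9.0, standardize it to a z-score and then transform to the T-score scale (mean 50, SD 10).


z = (X - mean) / SD = (70 - 53.8) / 9.0
z = 16.2 / 9.0
z = 1.8
T-score = T = 50 + 10z
Carry z at full precision (z = 16.2 / 9.0) into the conversion:
T-score = 50 + 10 * (16.2 / 9.0) = 50 + 162 / 9.0
T-score = 50 + 18.0
T-score = 68.0

68.0


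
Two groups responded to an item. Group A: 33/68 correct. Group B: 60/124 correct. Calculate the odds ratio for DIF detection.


Odds_A = 33/35 = 0.9429
Odds_B = 60/64 = 0.9375
OR = Odds_A / Odds_B = 0.9429 / 0.9375
Exactly, OR = (33 * 64) / (35 * 60) = 2112 / 2100
OR = 1.0057

1.0057


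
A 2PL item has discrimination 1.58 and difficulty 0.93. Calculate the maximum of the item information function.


For 2PL, max info at theta = b = 0.93
I_max = a^2 / 4 = 1.58^2 / 4
= 2.4964 / 4
I_max = 0.6241

0.6241


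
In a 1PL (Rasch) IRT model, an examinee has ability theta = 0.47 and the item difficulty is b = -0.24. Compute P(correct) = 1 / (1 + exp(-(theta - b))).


theta - b = 0.47 - -0.24 = 0.71
exp(-(theta - b)) = exp(-0.71) = 0.4916
P = 1 / (1 + 0.4916)
P = 0.6704

0.6704


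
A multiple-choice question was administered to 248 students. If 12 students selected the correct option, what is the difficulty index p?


Item difficulty p = number correct / total examinees
p = 12 / 248
p = 0.0484

0.0484


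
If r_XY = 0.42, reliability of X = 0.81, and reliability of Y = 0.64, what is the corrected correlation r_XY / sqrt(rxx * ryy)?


r_corrected = rxy / sqrt(rxx * ryy)
= 0.42 / sqrt(0.81 * 0.64)
= 0.42 / sqrt(0.5184)
= 0.42 / 0.72
r_corrected = 0.5833

0.5833


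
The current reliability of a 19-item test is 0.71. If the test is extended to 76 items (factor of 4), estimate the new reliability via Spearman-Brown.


r_new = (n * rxx) / (1 + (n-1) * rxx)
r_new = (4 * 0.71) / (1 + 3 * 0.71)
r_new = 2.84 / 3.13
r_new = 0.9073

0.9073


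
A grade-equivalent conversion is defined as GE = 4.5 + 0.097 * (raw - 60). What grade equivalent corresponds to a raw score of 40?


raw - median = 40 - 60 = -20
slope * diff = 0.097 * -20 = -1.94
GE = 4.5 + -1.94
GE = 2.56

2.56


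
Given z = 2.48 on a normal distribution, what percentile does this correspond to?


CDF(z) = 0.5 * (1 + erf(z/sqrt(2)))
erf(1.7536) = 0.9869
CDF = 0.9934
Percentile rank = 0.9934 * 100 = 99.34

99.34


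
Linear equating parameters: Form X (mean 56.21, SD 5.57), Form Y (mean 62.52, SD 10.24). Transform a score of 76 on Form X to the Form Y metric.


slope = SD_Y / SD_X = 10.24 / 5.57 ~ 1.8384
intercept = mean_Y - slope * mean_X = 62.52 - (10.24 / 5.57) * 56.21 ~ -40.8176
Y = slope * X + intercept. To avoid rounding drift from the rounded slope/intercept, evaluate the equivalent form Y = mean_Y + SD_Y * (X - mean_X) / SD_X at full precision:
Y = 62.52 + 10.24 * (76 - 56.21) / 5.57
Y = 62.52 + 10.24 * 19.79 / 5.57
Y = 62.52 + 202.6496 / 5.57
Y = 62.52 + 36.3823
Y = 98.9023

98.9023


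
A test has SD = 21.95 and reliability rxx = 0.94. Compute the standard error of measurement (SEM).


SEM = SD * sqrt(1 - rxx)
SEM = 21.95 * sqrt(1 - 0.94)
SEM = 21.95 * sqrt(0.06) = 21.95 * 0.244949
SEM = 5.3766

5.3766


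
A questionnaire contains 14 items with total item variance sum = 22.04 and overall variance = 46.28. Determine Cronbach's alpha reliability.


alpha = (k/(k-1)) * (1 - sum(si^2)/s_total^2)
= (14/13) * (1 - 22.04/46.28)
alpha = 0.5641

0.5641


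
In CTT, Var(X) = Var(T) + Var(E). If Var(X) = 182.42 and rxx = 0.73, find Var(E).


var_true = rxx * var_obs = 0.73 * 182.42 = 133.1666
var_error = var_obs - var_true
var_error = 182.42 - 133.1666
var_error = 49.2534

49.2534


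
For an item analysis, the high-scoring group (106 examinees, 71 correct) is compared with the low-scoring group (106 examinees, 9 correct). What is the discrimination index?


p_upper = 71/106 = 0.6698
p_lower = 9/106 = 0.0849
D = 0.6698 - 0.0849 = 0.5849

0.5849


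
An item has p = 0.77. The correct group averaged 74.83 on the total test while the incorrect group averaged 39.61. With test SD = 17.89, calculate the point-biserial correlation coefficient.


q = 1 - p = 0.23
rpb = ((M1 - M0) / SD) * sqrt(p * q)
rpb = ((74.83 - 39.61) / 17.89) * sqrt(0.77 * 0.23)
rpb = 0.8285

0.8285


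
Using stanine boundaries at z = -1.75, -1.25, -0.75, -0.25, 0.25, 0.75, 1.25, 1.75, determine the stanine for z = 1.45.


Stanine boundaries: [-1.75, -1.25, -0.75, -0.25, 0.25, 0.75, 1.25, 1.75]
z = 1.45
Check each boundary:
  z >= -1.75 -> could be stanine 2
  z >= -1.25 -> could be stanine 3
  z >= -0.75 -> could be stanine 4
  z >= -0.25 -> could be stanine 5
  z >= 0.25 -> could be stanine 6
  z >= 0.75 -> could be stanine 7
  z >= 1.25 -> could be stanine 8
  z < 1.75
Highest qualifying boundary gives stanine = 8

8


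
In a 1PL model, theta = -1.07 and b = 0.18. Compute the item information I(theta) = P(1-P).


P = 1/(1+exp(-(-1.07-0.18))) = 0.2227
I = P*(1-P) = 0.2227 * 0.7773
I = 0.1731

0.1731


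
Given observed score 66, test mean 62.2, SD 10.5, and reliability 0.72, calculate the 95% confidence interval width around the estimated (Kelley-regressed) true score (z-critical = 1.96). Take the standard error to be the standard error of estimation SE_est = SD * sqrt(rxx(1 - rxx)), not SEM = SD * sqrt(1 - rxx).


True score estimate = 0.72*66 + 0.28*62.2 = 64.936
SE_est = SD * sqrt(rxx * (1 - rxx)) = 10.5 * sqrt(0.72 * 0.28) = 10.5 * sqrt(0.2016) = 4.714488
CI = T_est +/- z * SE_est, so width = 2 * z * SE_est = 2 * 1.96 * 4.714488
Width = 18.4808

18.4808


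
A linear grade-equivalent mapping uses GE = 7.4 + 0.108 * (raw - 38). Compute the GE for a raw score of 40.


raw - median = 40 - 38 = 2
slope * diff = 0.108 * 2 = 0.216
GE = 7.4 + 0.216
GE = 7.616

7.616


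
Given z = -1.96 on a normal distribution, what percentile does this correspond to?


CDF(z) = 0.5 * (1 + erf(z/sqrt(2)))
erf(-1.3859) = -0.95
CDF = 0.025
Percentile rank = 0.025 * 100 = 2.5

2.5


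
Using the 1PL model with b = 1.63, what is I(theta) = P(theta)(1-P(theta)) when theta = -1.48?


P = 1/(1+exp(-(-1.48-1.63))) = 0.0427
I = P*(1-P) = 0.0427 * 0.9573
I = 0.0409

0.0409


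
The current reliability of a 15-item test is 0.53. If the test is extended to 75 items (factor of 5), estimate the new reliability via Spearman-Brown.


r_new = (n * rxx) / (1 + (n-1) * rxx)
r_new = (5 * 0.53) / (1 + 4 * 0.53)
r_new = 2.65 / 3.12
r_new = 0.8494

0.8494


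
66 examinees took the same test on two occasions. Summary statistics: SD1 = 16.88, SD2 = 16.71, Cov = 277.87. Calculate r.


r = cov(X,Y) / (SD_X * SD_Y)
r = 277.87 / (16.88 * 16.71)
r = 277.87 / 282.0648
r = 0.9851

0.9851


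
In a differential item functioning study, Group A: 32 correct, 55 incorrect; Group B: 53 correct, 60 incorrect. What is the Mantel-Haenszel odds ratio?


Odds_A = 32/55 = 0.5818
Odds_B = 53/60 = 0.8833
OR = Odds_A / Odds_B = 0.5818 / 0.8833
Exactly, OR = (32 * 60) / (55 * 53) = 1920 / 2915
OR = 0.6587

0.6587


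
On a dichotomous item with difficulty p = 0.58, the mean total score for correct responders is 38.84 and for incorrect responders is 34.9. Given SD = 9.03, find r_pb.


q = 1 - p = 0.42
rpb = ((M1 - M0) / SD) * sqrt(p * q)
rpb = ((38.84 - 34.9) / 9.03) * sqrt(0.58 * 0.42)
rpb = 0.2154

0.2154


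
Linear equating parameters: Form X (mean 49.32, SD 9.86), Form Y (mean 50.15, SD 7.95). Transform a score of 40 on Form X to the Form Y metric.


slope = SD_Y / SD_X = 7.95 / 9.86 ~ 0.8063
intercept = mean_Y - slope * mean_X = 50.15 - (7.95 / 9.86) * 49.32 ~ 10.3839
Y = slope * X + intercept. To avoid rounding drift from the rounded slope/intercept, evaluate the equivalent form Y = mean_Y + SD_Y * (X - mean_X) / SD_X at full precision:
Y = 50.15 + 7.95 * (40 - 49.32) / 9.86
Y = 50.15 - 7.95 * 9.32 / 9.86
Y = 50.15 - 74.094 / 9.86
Y = 50.15 - 7.5146
Y = 42.6354

42.6354


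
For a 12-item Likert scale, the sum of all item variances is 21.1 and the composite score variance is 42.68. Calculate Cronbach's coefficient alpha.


alpha = (k/(k-1)) * (1 - sum(si^2)/s_total^2)
= (12/11) * (1 - 21.1/42.68)
alpha = 0.5516

0.5516


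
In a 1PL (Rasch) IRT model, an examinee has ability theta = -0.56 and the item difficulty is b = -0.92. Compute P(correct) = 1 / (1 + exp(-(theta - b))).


theta - b = -0.56 - -0.92 = 0.36
exp(-(theta - b)) = exp(-0.36) = 0.6977
P = 1 / (1 + 0.6977)
P = 0.589

0.589


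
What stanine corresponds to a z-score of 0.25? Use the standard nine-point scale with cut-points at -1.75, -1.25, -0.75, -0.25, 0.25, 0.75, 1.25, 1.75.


Stanine boundaries: [-1.75, -1.25, -0.75, -0.25, 0.25, 0.75, 1.25, 1.75]
z = 0.25
Check each boundary:
  z >= -1.75 -> could be stanine 2
  z >= -1.25 -> could be stanine 3
  z >= -0.75 -> could be stanine 4
  z >= -0.25 -> could be stanine 5
  z >= 0.25 -> could be stanine 6
  z < 0.75
  z < 1.25
  z < 1.75
Highest qualifying boundary gives stanine = 6

6


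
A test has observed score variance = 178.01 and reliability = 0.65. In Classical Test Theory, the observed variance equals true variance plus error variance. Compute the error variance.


var_true = rxx * var_obs = 0.65 * 178.01 = 115.7065
var_error = var_obs - var_true
var_error = 178.01 - 115.7065
var_error = 62.3035

62.3035


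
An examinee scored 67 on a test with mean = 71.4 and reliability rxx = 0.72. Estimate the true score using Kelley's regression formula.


T_est = rxx * X + (1 - rxx) * mean
T_est = 0.72 * 67 + 0.28 * 71.4
T_est = 48.24 + 19.992
T_est = 68.232

68.232


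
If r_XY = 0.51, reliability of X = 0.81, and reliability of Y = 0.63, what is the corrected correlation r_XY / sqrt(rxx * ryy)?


r_corrected = rxy / sqrt(rxx * ryy)
= 0.51 / sqrt(0.81 * 0.63)
= 0.51 / sqrt(0.5103)
= 0.51 / 0.714353
r_corrected = 0.7139

0.7139


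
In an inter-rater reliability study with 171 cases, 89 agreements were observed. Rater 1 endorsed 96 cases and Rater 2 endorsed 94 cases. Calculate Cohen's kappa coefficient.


P_o = 89/171 = 0.520468
P_e = (96*94 + 75*77) / 29241 = 0.506104
kappa = (P_o - P_e) / (1 - P_e)
kappa = (0.520468 - 0.506104) / (1 - 0.506104)
kappa = 0.0291

0.0291


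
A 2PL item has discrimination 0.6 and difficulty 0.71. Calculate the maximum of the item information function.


For 2PL, max info at theta = b = 0.71
I_max = a^2 / 4 = 0.6^2 / 4
= 0.36 / 4
I_max = 0.09

0.09


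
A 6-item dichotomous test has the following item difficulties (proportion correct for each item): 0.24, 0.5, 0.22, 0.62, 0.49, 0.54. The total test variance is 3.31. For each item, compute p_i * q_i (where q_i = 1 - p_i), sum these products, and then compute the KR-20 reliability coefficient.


For each item, compute p_i * q_i:
  Item 1: 0.24 * 0.76 = 0.1824
  Item 2: 0.5 * 0.5 = 0.25
  Item 3: 0.22 * 0.78 = 0.1716
  Item 4: 0.62 * 0.38 = 0.2356
  Item 5: 0.49 * 0.51 = 0.2499
  Item 6: 0.54 * 0.46 = 0.2484
Sum(p_i * q_i) = 0.1824 + 0.25 + 0.1716 + 0.2356 + 0.2499 + 0.2484 = 1.3379
KR-20 = (k/(k-1)) * (1 - Sum(p_i*q_i) / Var_total)
= (6/5) * (1 - 1.3379/3.31)
= 1.2 * 0.5958
KR-20 = 0.715

0.715


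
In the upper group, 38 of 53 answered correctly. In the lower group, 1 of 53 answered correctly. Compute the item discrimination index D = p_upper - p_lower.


p_upper = 38/53 = 0.717
p_lower = 1/53 = 0.0189
D = 0.717 - 0.0189 = 0.6981

0.6981


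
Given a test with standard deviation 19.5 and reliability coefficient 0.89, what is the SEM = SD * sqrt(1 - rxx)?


SEM = SD * sqrt(1 - rxx)
SEM = 19.5 * sqrt(1 - 0.89)
SEM = 19.5 * sqrt(0.11) = 19.5 * 0.331662
SEM = 6.4674

6.4674


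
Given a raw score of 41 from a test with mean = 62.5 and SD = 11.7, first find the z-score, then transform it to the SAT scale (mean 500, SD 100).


z = (X - mean) / SD = (41 - 62.5) / 11.7
z = -21.5 / 11.7
z = -1.8376
SAT-scale = SAT = 500 + 100z
Carry z at full precision (z = -21.5 / 11.7) into the conversion:
SAT-scale = 500 + 100 * (-21.5 / 11.7) = 500 + -2150 / 11.7
SAT-scale = 500 + -183.7607
SAT-scale = 316.2393

316.2393


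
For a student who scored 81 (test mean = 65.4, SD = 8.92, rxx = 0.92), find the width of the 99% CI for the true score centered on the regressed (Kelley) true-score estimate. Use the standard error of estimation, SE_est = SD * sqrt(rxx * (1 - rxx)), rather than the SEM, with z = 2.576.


True score estimate = 0.92*81 + 0.08*65.4 = 79.752
SE_est = SD * sqrt(rxx * (1 - rxx)) = 8.92 * sqrt(0.92 * 0.08) = 8.92 * sqrt(0.0736) = 2.419935
CI = T_est +/- z * SE_est, so width = 2 * z * SE_est = 2 * 2.576 * 2.419935
Width = 12.4675

12.4675


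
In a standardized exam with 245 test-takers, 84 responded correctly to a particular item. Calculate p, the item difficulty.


Item difficulty p = number correct / total examinees
p = 84 / 245
p = 0.3429

0.3429


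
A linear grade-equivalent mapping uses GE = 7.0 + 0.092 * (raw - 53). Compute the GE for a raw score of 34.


raw - median = 34 - 53 = -19
slope * diff = 0.092 * -19 = -1.748
GE = 7.0 + -1.748
GE = 5.252

5.252


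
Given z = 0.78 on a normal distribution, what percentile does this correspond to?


CDF(z) = 0.5 * (1 + erf(z/sqrt(2)))
erf(0.5515) = 0.5646
CDF = 0.7823
Percentile rank = 0.7823 * 100 = 78.23

78.23


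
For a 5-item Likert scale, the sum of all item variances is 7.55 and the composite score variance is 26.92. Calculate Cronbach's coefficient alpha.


alpha = (k/(k-1)) * (1 - sum(si^2)/s_total^2)
= (5/4) * (1 - 7.55/26.92)
alpha = 0.8994

0.8994


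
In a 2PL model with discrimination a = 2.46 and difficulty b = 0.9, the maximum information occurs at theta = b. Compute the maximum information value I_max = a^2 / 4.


For 2PL, max info at theta = b = 0.9
I_max = a^2 / 4 = 2.46^2 / 4
= 6.0516 / 4
I_max = 1.5129

1.5129


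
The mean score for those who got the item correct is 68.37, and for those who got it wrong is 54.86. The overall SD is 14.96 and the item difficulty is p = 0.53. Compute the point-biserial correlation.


q = 1 - p = 0.47
rpb = ((M1 - M0) / SD) * sqrt(p * q)
rpb = ((68.37 - 54.86) / 14.96) * sqrt(0.53 * 0.47)
rpb = 0.4507

0.4507


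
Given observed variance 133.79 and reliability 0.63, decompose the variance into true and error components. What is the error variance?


var_true = rxx * var_obs = 0.63 * 133.79 = 84.2877
var_error = var_obs - var_true
var_error = 133.79 - 84.2877
var_error = 49.5023

49.5023


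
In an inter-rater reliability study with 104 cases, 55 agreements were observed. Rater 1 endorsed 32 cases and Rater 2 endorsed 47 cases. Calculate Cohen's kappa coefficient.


P_o = 55/104 = 0.528846
P_e = (32*47 + 72*57) / 10816 = 0.518491
kappa = (P_o - P_e) / (1 - P_e)
kappa = (0.528846 - 0.518491) / (1 - 0.518491)
kappa = 0.0215

0.0215
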